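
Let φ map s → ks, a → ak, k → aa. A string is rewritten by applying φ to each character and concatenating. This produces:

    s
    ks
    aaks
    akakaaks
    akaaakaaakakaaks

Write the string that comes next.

akaaakakakaaakakakaaakaaakakaaks

φ(akaaakaaakakaaks) expands symbol-by-symbol to ak aa ak ak ak aa ak ak ak aa ak aa ak ak aa ks; joining the 16 pieces gives the next term.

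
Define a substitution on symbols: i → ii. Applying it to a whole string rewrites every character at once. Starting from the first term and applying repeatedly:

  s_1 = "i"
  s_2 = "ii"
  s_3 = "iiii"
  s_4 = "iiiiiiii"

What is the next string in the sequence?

Apply φ to iiiiiiii symbol by symbol: i→ii, i→ii, i→ii, i→ii, i→ii, i→ii, i→ii, i→ii; joined: ii ii ii ii ii ii ii ii.

iiiiiiiiiiiiiiii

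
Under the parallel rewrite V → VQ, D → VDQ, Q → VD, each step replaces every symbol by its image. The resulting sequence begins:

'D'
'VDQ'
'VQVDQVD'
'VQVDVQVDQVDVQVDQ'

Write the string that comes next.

Replace each of the 16 characters of VQVDVQVDQVDVQVDQ in place — VQ VD VQ VDQ VQ VD VQ VDQ VD VQ VDQ VQ VD VQ VDQ VD — and concatenate.

VQVDVQVDQVQVDVQVDQVDVQVDQVQVDVQVDQVD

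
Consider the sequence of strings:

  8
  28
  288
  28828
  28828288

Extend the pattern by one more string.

This is a Fibonacci-style word recurrence s(k) = s(k−1)·s(k−2): e.g. 28·8 = 288.
So term 6 is 28828288·28828.

2882828828828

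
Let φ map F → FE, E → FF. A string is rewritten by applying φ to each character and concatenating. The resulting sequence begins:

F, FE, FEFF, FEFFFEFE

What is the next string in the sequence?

Apply φ to FEFFFEFE symbol by symbol: F→FE, E→FF, F→FE, F→FE, F→FE, E→FF, F→FE, E→FF; joined: FE FF FE FE FE FF FE FF.

FEFFFEFEFEFFFEFF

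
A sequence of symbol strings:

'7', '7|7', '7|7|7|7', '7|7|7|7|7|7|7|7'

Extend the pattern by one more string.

7|7|7|7|7|7|7|7|7|7|7|7|7|7|7|7

s(k+1) = s(k)·|·s(k) — each term doubles the last with '|' between the halves.
One more doubling of 7|7|7|7|7|7|7|7 gives the answer.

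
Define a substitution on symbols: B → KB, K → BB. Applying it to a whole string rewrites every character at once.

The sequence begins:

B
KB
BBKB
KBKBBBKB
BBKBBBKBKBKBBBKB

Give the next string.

Rewriting the 16 symbols of BBKBBBKBKBKBBBKB one by one yields KB KB BB KB KB KB BB KB BB KB BB KB KB KB BB KB; concatenated:

KBKBBBKBKBKBBBKBBBKBBBKBKBKBBBKB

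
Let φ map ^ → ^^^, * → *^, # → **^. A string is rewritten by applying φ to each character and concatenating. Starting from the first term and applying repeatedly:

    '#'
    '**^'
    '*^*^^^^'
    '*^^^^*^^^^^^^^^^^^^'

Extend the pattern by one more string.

Rewriting the 19 symbols of *^^^^*^^^^^^^^^^^^^ one by one yields *^ ^^^ ^^^ ^^^ ^^^ *^ ^^^ ^^^ ^^^ ^^^ ^^^ ^^^ ^^^ ^^^ ^^^ ^^^ ^^^ ^^^ ^^^; concatenated:

*^^^^^^^^^^^^^*^^^^^^^^^^^^^^^^^^^^^^^^^^^^^^^^^^^^^^^^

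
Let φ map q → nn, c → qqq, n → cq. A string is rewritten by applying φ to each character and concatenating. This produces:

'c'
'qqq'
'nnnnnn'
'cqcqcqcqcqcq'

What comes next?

Apply φ to cqcqcqcqcqcq symbol by symbol: c→qqq, q→nn, c→qqq, q→nn, c→qqq, q→nn, c→qqq, q→nn, c→qqq, q→nn, c→qqq, q→nn; joined: qqq nn qqq nn qqq nn qqq nn qqq nn qqq nn.

qqqnnqqqnnqqqnnqqqnnqqqnnqqqnn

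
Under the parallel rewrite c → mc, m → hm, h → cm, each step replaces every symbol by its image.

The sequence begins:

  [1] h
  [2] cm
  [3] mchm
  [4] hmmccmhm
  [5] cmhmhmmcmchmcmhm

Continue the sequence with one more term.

Replace each of the 16 characters of cmhmhmmcmchmcmhm in place — mc hm cm hm cm hm hm mc hm mc cm hm mc hm cm hm — and concatenate.

mchmcmhmcmhmhmmchmmccmhmmchmcmhm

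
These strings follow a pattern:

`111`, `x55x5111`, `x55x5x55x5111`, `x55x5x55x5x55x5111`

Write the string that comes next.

Each term is the previous one with x55x5 prepended.
One more step from x55x5x55x5x55x5111 gives the answer.

x55x5x55x5x55x5x55x5111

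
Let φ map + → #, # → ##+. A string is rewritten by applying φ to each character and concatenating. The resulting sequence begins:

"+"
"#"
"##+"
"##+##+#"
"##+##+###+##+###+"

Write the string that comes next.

Rewriting the 17 symbols of ##+##+###+##+###+ one by one yields ##+ ##+ # ##+ ##+ # ##+ ##+ ##+ # ##+ ##+ # ##+ ##+ ##+ #; concatenated:

##+##+###+##+###+##+##+###+##+###+##+##+#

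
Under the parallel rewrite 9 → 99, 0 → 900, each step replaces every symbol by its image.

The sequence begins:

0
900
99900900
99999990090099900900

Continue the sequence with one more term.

999999999999999009009990090099999990090099900900

φ(99999990090099900900) expands symbol-by-symbol to 99 99 99 99 99 99 99 900 900 99 900 900 99 99 99 900 900 99 900 900; joining the 20 pieces gives the next term.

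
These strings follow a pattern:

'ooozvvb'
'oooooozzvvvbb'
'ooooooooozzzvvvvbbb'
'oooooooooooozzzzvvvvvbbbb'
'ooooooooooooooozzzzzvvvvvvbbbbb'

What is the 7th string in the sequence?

ooooooooooooooooooooozzzzzzzvvvvvvvvbbbbbbb

Term n consists of 3n o's, followed by n z's, followed by n+1 v's, followed by n b's (n = 1, 2, …).
For term 7, n = 7, so the run lengths are 21, 7, 8, 7.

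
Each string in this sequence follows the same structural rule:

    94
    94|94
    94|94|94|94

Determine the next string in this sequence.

Each string is two copies of the previous one joined by '|'.
So the next term is two copies of 94|94|94|94 with '|' between the halves.

94|94|94|94|94|94|94|94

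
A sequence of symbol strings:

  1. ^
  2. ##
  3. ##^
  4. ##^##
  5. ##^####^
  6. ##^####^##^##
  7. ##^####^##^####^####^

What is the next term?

##^####^##^####^####^##^####^##^##

Each term (from the third on) is the previous term followed by the one before it: term 3 = ##·^ = ##^.
Continuing: ##^####^##^####^####^ · ##^####^##^## gives term 8.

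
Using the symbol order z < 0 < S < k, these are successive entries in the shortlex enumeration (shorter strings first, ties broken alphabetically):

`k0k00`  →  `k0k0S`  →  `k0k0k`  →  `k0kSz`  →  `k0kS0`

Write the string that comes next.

k0kSS

Treat k0kS0 as a base-4 numeral over the given alphabet and add one, carrying through any trailing k's.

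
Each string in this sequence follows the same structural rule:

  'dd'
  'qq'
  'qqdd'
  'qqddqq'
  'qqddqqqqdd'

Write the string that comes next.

This is a Fibonacci-style word recurrence s(k) = s(k−1)·s(k−2): e.g. qq·dd = qqdd.
Continuing: qqddqqqqdd · qqddqq gives term 6.

qqddqqqqddqqddqq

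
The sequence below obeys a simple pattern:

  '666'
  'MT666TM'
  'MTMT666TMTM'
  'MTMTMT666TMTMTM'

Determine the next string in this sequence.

Each term wraps the previous one in MT on the left and TM on the right.
So the next term is MT·MTMTMT666TMTMTM·TM.

MTMTMTMT666TMTMTMTM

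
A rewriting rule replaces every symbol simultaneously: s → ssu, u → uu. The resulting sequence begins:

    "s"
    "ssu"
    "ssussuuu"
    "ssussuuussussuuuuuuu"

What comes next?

ssussuuussussuuuuuuussussuuussussuuuuuuuuuuuuuuu

φ(ssussuuussussuuuuuuu) expands symbol-by-symbol to ssu ssu uu ssu ssu uu uu uu ssu ssu uu ssu ssu uu uu uu uu uu uu uu; joining the 20 pieces gives the next term.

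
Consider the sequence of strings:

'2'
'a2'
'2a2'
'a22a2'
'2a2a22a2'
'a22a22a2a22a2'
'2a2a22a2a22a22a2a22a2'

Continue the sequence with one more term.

This is a Fibonacci-style word recurrence s(k) = s(k−2)·s(k−1): e.g. 2·a2 = 2a2.
The next term joins a22a22a2a22a2 and 2a2a22a2a22a22a2a22a2.

a22a22a2a22a22a2a22a2a22a22a2a22a2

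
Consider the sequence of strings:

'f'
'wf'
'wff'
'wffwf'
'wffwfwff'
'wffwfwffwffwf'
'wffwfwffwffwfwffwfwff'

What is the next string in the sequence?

From term 3 onward, concatenate the last term with the second-to-last: wf·f = wff, wff·wf = wffwf, …
Continuing: wffwfwffwffwfwffwfwff · wffwfwffwffwf gives term 8.

wffwfwffwffwfwffwfwffwffwfwffwffwf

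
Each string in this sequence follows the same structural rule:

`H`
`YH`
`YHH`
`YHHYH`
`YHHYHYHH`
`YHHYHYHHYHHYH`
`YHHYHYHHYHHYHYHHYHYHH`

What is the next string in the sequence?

From term 3 onward, concatenate the last term with the second-to-last: YH·H = YHH, YHH·YH = YHHYH, …
The next term joins YHHYHYHHYHHYHYHHYHYHH and YHHYHYHHYHHYH.

YHHYHYHHYHHYHYHHYHYHHYHHYHYHHYHHYH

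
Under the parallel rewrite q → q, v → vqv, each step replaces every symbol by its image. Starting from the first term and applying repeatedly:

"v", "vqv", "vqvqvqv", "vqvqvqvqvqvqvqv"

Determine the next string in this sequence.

φ(vqvqvqvqvqvqvqv) expands symbol-by-symbol to vqv q vqv q vqv q vqv q vqv q vqv q vqv q vqv; joining the 15 pieces gives the next term.

vqvqvqvqvqvqvqvqvqvqvqvqvqvqvqv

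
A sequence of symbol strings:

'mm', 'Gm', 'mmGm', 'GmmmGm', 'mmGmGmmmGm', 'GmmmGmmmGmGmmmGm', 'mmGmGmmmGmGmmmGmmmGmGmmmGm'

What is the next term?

GmmmGmmmGmGmmmGmmmGmGmmmGmGmmmGmmmGmGmmmGm

Each term (from the third on) is the two preceding terms concatenated in order: term 3 = mm·Gm = mmGm.
Continuing: GmmmGmmmGmGmmmGm · mmGmGmmmGmGmmmGmmmGmGmmmGm gives term 8.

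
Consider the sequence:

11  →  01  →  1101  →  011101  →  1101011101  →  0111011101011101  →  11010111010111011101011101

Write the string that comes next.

Each term (from the third on) is the two preceding terms concatenated in order: term 3 = 11·01 = 1101.
The next term joins 0111011101011101 and 11010111010111011101011101.

011101110101110111010111010111011101011101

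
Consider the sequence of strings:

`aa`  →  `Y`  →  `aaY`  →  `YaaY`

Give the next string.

aaYYaaY

From term 3 onward, concatenate the second-to-last term with the last: aa·Y = aaY, Y·aaY = YaaY, …
Continuing: aaY · YaaY gives term 5.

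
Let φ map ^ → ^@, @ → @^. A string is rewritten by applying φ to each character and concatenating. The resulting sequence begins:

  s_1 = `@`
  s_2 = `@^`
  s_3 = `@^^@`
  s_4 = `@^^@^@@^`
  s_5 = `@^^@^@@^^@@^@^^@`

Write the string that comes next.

Rewriting the 16 symbols of @^^@^@@^^@@^@^^@ one by one yields @^ ^@ ^@ @^ ^@ @^ @^ ^@ ^@ @^ @^ ^@ @^ ^@ ^@ @^; concatenated:

@^^@^@@^^@@^@^^@^@@^@^^@@^^@^@@^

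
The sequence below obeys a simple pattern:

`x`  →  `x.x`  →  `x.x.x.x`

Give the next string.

Each string is two copies of the previous one joined by '.'.
So the next term is two copies of x.x.x.x with '.' between the halves.

x.x.x.x.x.x.x.x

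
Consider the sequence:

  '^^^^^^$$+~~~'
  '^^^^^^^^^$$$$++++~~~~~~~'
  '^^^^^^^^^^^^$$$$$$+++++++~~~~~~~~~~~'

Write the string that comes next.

^^^^^^^^^^^^^^^$$$$$$$$++++++++++~~~~~~~~~~~~~~~

Term n consists of 3n+3 ^'s, followed by 2n $'s, followed by 3n-2 +'s, followed by 4n-1 ~'s (n = 1, 2, …).
Setting n = 4 gives 15, 8, 10, 15 characters in each block.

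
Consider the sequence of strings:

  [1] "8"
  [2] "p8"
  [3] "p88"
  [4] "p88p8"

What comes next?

From term 3 onward, concatenate the last term with the second-to-last: p8·8 = p88, p88·p8 = p88p8, …
So term 5 is p88p8·p88.

p88p8p88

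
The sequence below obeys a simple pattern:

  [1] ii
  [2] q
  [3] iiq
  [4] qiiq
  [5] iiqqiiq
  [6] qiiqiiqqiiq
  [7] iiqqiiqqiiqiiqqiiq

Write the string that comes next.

From term 3 onward, concatenate the second-to-last term with the last: ii·q = iiq, q·iiq = qiiq, …
The next term joins qiiqiiqqiiq and iiqqiiqqiiqiiqqiiq.

qiiqiiqqiiqiiqqiiqqiiqiiqqiiq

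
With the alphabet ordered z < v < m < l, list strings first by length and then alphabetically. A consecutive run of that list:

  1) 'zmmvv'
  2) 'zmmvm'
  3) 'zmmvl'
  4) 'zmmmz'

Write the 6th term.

zmmmm

Stepping forward 2 times from zmmmz: zmmmz → zmmmv, then the target.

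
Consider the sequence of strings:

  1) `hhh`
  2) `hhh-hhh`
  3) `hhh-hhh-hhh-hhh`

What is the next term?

hhh-hhh-hhh-hhh-hhh-hhh-hhh-hhh

Every step duplicates the string with '-' between the halves.
One more doubling of hhh-hhh-hhh-hhh gives the answer.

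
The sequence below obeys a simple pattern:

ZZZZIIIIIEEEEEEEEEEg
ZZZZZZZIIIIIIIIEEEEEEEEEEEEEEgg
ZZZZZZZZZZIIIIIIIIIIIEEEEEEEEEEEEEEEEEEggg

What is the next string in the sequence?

Term n consists of 3n-2 Z's, followed by 3n-1 I's, followed by 4n+2 E's, followed by n-1 g's, where the shown terms are n = 2, 3, 4.
For the next term, n = 5, so the run lengths are 13, 14, 22, 4.

ZZZZZZZZZZZZZIIIIIIIIIIIIIIEEEEEEEEEEEEEEEEEEEEEEgggg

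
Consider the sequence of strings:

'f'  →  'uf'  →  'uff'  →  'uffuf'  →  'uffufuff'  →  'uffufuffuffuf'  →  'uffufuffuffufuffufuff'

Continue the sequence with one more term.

This is a Fibonacci-style word recurrence s(k) = s(k−1)·s(k−2): e.g. uf·f = uff.
The next term joins uffufuffuffufuffufuff and uffufuffuffuf.

uffufuffuffufuffufuffuffufuffuffuf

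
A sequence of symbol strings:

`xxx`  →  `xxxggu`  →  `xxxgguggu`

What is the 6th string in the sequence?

xxxggugguggugguggu

The strings grow by a fixed suffix ggu each time.
From xxxgguggu, 3 further steps: xxxgguggu → xxxggugguggu → xxxgguggugguggu → (answer).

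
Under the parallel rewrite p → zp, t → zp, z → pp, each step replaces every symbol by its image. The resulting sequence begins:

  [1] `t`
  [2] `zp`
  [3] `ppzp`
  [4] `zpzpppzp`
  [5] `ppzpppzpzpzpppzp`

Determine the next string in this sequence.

Rewriting the 16 symbols of ppzpppzpzpzpppzp one by one yields zp zp pp zp zp zp pp zp pp zp pp zp zp zp pp zp; concatenated:

zpzpppzpzpzpppzpppzpppzpzpzpppzp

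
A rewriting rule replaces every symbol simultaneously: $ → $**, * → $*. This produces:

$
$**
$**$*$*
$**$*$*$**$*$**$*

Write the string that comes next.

Rewriting the 17 symbols of $**$*$*$**$*$**$* one by one yields $** $* $* $** $* $** $* $** $* $* $** $* $** $* $* $** $*; concatenated:

$**$*$*$**$*$**$*$**$*$*$**$*$**$*$*$**$*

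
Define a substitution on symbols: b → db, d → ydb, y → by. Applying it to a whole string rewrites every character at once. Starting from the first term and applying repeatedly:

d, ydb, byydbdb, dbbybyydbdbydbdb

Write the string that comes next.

Rewriting the 16 symbols of dbbybyydbdbydbdb one by one yields ydb db db by db by by ydb db ydb db by ydb db ydb db; concatenated:

ydbdbdbbydbbybyydbdbydbdbbyydbdbydbdb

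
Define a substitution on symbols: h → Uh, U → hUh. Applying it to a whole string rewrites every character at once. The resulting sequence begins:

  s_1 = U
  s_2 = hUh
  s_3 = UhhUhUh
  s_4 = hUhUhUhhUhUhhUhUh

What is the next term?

UhhUhUhhUhUhhUhUhUhhUhUhhUhUhUhhUhUhhUhUh

Replace each of the 17 characters of hUhUhUhhUhUhhUhUh in place — Uh hUh Uh hUh Uh hUh Uh Uh hUh Uh hUh Uh Uh hUh Uh hUh Uh — and concatenate.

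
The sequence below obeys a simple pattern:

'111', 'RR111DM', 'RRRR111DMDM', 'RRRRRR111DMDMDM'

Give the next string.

Each term wraps the previous one in RR on the left and DM on the right.
So the next term is RR·RRRRRR111DMDMDM·DM.

RRRRRRRR111DMDMDMDM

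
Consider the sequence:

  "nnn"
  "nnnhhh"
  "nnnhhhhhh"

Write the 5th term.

Each term is the previous one with hhh appended.
From nnnhhhhhh, 2 further steps: nnnhhhhhh → nnnhhhhhhhhh → (answer).

nnnhhhhhhhhhhhh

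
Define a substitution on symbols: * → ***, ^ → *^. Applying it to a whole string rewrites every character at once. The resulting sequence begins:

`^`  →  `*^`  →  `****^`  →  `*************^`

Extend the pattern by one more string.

Applying the rule to each of the 14 symbols of *************^ gives the pieces *** *** *** *** *** *** *** *** *** *** *** *** *** *^, which concatenate to the answer.

****************************************^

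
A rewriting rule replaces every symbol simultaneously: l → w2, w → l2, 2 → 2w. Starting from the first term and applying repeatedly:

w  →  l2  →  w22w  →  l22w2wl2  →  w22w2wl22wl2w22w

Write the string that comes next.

Replace each of the 16 characters of w22w2wl22wl2w22w in place — l2 2w 2w l2 2w l2 w2 2w 2w l2 w2 2w l2 2w 2w l2 — and concatenate.

l22w2wl22wl2w22w2wl2w22wl22w2wl2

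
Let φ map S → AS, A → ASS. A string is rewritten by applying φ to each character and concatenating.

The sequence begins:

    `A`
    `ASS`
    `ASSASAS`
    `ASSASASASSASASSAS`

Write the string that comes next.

Replace each of the 17 characters of ASSASASASSASASSAS in place — ASS AS AS ASS AS ASS AS ASS AS AS ASS AS ASS AS AS ASS AS — and concatenate.

ASSASASASSASASSASASSASASASSASASSASASASSAS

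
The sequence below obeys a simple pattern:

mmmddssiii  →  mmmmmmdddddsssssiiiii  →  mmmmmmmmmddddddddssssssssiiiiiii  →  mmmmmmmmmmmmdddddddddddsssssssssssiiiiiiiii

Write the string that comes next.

Term n consists of 3n m's, followed by 3n-1 d's, followed by 3n-1 s's, followed by 2n+1 i's (n = 1, 2, …).
For the next term, n = 5, so the run lengths are 15, 14, 14, 11.

mmmmmmmmmmmmmmmddddddddddddddssssssssssssssiiiiiiiiiii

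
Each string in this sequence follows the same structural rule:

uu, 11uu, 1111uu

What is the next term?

Every step adds 11 at the front: s(k+1) = 11·s(k).
So the next term is 11·1111uu.

111111uu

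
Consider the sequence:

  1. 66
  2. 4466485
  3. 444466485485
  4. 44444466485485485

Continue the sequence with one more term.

4444444466485485485485

Each term wraps the previous one in 44 on the left and 485 on the right.
One more step from 44444466485485485 gives the answer.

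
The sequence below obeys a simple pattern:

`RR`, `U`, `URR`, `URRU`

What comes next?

URRUURR

From term 3 onward, concatenate the last term with the second-to-last: U·RR = URR, URR·U = URRU, …
Continuing: URRU · URR gives term 5.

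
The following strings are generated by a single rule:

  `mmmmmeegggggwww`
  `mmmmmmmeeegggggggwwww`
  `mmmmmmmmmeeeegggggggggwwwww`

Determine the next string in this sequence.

Term n consists of 2n+1 m's, followed by n e's, followed by 2n+1 g's, followed by n+1 w's, where the shown terms are n = 2, 3, 4.
At n = 5 the blocks have lengths 11, 5, 11, 6.

mmmmmmmmmmmeeeeegggggggggggwwwwww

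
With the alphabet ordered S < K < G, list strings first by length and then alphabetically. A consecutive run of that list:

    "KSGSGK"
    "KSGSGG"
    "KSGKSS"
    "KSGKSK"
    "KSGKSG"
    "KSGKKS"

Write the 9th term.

Continuing the enumeration 3 steps past KSGKKS: KSGKKS → KSGKKK → KSGKKG → (answer).

KSGKGS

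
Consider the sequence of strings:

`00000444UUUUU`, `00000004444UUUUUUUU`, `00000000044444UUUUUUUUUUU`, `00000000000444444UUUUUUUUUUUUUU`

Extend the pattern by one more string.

Each string has the form 0^{2n+1} 4^{n+1} U^{3n-1}, where the shown terms are n = 2, 3, 4, 5.
For the next term, n = 6, so the run lengths are 13, 7, 17.

00000000000004444444UUUUUUUUUUUUUUUUU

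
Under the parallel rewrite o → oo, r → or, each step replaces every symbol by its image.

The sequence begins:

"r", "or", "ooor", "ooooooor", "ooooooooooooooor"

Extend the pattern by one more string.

ooooooooooooooooooooooooooooooor

φ(ooooooooooooooor) expands symbol-by-symbol to oo oo oo oo oo oo oo oo oo oo oo oo oo oo oo or; joining the 16 pieces gives the next term.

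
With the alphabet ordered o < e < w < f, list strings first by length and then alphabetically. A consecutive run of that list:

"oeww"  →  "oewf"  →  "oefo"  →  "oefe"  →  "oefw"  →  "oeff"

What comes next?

Treat oeff as a base-4 numeral over the given alphabet and add one, carrying through any trailing f's.

owoo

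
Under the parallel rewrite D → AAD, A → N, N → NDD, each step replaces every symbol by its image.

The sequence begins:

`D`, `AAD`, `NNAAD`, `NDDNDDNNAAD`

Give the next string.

Rewriting each symbol of NDDNDDNNAAD: N→NDD, D→AAD, D→AAD, N→NDD, D→AAD, D→AAD, N→NDD, N→NDD, A→N, A→N, D→AAD, which concatenates to NDD AAD AAD NDD AAD AAD NDD NDD N N AAD.

NDDAADAADNDDAADAADNDDNDDNNAAD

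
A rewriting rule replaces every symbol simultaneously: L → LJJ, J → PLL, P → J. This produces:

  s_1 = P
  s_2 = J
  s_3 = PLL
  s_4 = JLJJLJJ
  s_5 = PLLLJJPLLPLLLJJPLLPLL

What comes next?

JLJJLJJLJJPLLPLLJLJJLJJJLJJLJJLJJPLLPLLJLJJLJJJLJJLJJ

Replace each of the 21 characters of PLLLJJPLLPLLLJJPLLPLL in place — J LJJ LJJ LJJ PLL PLL J LJJ LJJ J LJJ LJJ LJJ PLL PLL J LJJ LJJ J LJJ LJJ — and concatenate.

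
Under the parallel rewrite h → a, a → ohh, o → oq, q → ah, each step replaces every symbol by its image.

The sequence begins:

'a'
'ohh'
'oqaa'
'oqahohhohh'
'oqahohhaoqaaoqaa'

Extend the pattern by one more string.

oqahohhaoqaaohhoqahohhohhoqahohhohh

φ(oqahohhaoqaaoqaa) expands symbol-by-symbol to oq ah ohh a oq a a ohh oq ah ohh ohh oq ah ohh ohh; joining the 16 pieces gives the next term.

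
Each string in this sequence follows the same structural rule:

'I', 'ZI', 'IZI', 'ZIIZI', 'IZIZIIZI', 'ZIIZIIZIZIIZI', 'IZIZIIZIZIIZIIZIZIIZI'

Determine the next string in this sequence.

ZIIZIIZIZIIZIIZIZIIZIZIIZIIZIZIIZI

From term 3 onward, concatenate the second-to-last term with the last: I·ZI = IZI, ZI·IZI = ZIIZI, …
Continuing: ZIIZIIZIZIIZI · IZIZIIZIZIIZIIZIZIIZI gives term 8.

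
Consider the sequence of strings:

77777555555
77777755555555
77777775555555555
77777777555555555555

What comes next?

77777777755555555555555

Reading off run lengths: 7 runs 5, 6, 7, 8; 5 runs 6, 8, 10, 12 — each is linear in n, where the shown terms are n = 3, 4, 5, 6.
For the next term, n = 7, so the run lengths are 9, 14.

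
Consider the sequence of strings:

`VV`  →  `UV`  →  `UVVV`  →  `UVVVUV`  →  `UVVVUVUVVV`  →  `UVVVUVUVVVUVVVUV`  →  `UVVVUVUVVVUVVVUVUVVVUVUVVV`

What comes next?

Each term (from the third on) is the previous term followed by the one before it: term 3 = UV·VV = UVVV.
Continuing: UVVVUVUVVVUVVVUVUVVVUVUVVV · UVVVUVUVVVUVVVUV gives term 8.

UVVVUVUVVVUVVVUVUVVVUVUVVVUVVVUVUVVVUVVVUV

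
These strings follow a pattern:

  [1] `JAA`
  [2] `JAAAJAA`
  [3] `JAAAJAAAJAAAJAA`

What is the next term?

JAAAJAAAJAAAJAAAJAAAJAAAJAAAJAA

s(k+1) = s(k)·A·s(k) — each term doubles the last with 'A' between the halves.
One more doubling of JAAAJAAAJAAAJAA gives the answer.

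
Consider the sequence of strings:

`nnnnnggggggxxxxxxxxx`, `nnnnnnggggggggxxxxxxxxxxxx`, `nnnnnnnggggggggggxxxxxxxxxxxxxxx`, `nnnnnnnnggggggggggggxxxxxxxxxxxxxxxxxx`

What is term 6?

Each string has the form n^{n+2} g^{2n} x^{3n}, where the shown terms are n = 3, 4, 5, 6.
Setting n = 8 gives 10, 16, 24 characters in each block.

nnnnnnnnnnggggggggggggggggxxxxxxxxxxxxxxxxxxxxxxxx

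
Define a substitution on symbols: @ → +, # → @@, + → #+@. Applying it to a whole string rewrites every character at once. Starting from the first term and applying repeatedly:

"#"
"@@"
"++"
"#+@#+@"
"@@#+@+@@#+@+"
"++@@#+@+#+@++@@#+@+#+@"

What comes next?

Applying the rule to each of the 22 symbols of ++@@#+@+#+@++@@#+@+#+@ gives the pieces #+@ #+@ + + @@ #+@ + #+@ @@ #+@ + #+@ #+@ + + @@ #+@ + #+@ @@ #+@ +, which concatenate to the answer.

#+@#+@++@@#+@+#+@@@#+@+#+@#+@++@@#+@+#+@@@#+@+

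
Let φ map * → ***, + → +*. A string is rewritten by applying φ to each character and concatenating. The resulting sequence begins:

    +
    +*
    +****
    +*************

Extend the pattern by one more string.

Replace each of the 14 characters of +************* in place — +* *** *** *** *** *** *** *** *** *** *** *** *** *** — and concatenate.

+****************************************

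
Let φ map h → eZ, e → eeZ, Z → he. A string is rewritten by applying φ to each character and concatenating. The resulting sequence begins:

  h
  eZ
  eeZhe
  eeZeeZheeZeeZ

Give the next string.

φ(eeZeeZheeZeeZ) expands symbol-by-symbol to eeZ eeZ he eeZ eeZ he eZ eeZ eeZ he eeZ eeZ he; joining the 13 pieces gives the next term.

eeZeeZheeeZeeZheeZeeZeeZheeeZeeZhe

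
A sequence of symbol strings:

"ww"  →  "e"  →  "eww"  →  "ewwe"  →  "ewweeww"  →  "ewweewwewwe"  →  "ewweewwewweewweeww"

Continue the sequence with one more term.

From term 3 onward, concatenate the last term with the second-to-last: e·ww = eww, eww·e = ewwe, …
The next term joins ewweewwewweewweeww and ewweewwewwe.

ewweewwewweewweewwewweewwewwe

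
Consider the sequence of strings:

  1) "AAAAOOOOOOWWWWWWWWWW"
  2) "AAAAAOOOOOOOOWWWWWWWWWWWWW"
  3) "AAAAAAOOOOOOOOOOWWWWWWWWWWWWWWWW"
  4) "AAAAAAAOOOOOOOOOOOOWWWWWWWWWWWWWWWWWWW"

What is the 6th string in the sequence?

AAAAAAAAAOOOOOOOOOOOOOOOOWWWWWWWWWWWWWWWWWWWWWWWWW

Term n consists of n+1 A's, followed by 2n O's, followed by 3n+1 W's, where the shown terms are n = 3, 4, 5, 6.
Setting n = 8 gives 9, 16, 25 characters in each block.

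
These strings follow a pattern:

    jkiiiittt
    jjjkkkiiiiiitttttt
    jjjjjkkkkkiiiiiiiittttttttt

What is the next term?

jjjjjjjkkkkkkkiiiiiiiiiitttttttttttt

The n-th term is 2n-1 j's then 2n-1 k's then 2n+2 i's then 3n t's (n = 1, 2, …).
For the next term, n = 4, so the run lengths are 7, 7, 10, 12.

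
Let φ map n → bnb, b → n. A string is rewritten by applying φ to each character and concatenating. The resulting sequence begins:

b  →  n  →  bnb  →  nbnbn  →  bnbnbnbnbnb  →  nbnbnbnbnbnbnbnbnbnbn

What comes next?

bnbnbnbnbnbnbnbnbnbnbnbnbnbnbnbnbnbnbnbnbnb

φ(nbnbnbnbnbnbnbnbnbnbn) expands symbol-by-symbol to bnb n bnb n bnb n bnb n bnb n bnb n bnb n bnb n bnb n bnb n bnb; joining the 21 pieces gives the next term.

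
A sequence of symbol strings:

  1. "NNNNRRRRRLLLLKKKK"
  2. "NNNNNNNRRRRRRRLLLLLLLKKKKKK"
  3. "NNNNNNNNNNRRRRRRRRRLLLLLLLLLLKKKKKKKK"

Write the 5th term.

Each string has the form N^{3n-2} R^{2n+1} L^{3n-2} K^{2n}, where the shown terms are n = 2, 3, 4.
For term 5, n = 6, so the run lengths are 16, 13, 16, 12.

NNNNNNNNNNNNNNNNRRRRRRRRRRRRRLLLLLLLLLLLLLLLLKKKKKKKKKKKK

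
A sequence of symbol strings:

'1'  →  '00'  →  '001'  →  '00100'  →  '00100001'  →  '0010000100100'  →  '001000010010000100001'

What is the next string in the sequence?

0010000100100001000010010000100100

Each term (from the third on) is the previous term followed by the one before it: term 3 = 00·1 = 001.
So term 8 is 001000010010000100001·0010000100100.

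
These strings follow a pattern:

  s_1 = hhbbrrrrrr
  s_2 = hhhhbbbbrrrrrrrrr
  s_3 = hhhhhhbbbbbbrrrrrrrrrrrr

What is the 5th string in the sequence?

hhhhhhhhhhbbbbbbbbbbrrrrrrrrrrrrrrrrrr

The n-th term is 2n-2 h's then 2n-2 b's then 3n r's, where the shown terms are n = 2, 3, 4.
At n = 6 the blocks have lengths 10, 10, 18.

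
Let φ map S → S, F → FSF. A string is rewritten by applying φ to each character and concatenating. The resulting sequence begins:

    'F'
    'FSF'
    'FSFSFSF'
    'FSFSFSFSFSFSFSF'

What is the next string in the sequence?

Replace each of the 15 characters of FSFSFSFSFSFSFSF in place — FSF S FSF S FSF S FSF S FSF S FSF S FSF S FSF — and concatenate.

FSFSFSFSFSFSFSFSFSFSFSFSFSFSFSF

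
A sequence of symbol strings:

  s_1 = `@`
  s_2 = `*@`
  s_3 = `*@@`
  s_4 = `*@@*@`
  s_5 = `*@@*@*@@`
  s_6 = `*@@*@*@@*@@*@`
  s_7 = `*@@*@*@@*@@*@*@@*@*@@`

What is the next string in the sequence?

This is a Fibonacci-style word recurrence s(k) = s(k−1)·s(k−2): e.g. *@·@ = *@@.
Continuing: *@@*@*@@*@@*@*@@*@*@@ · *@@*@*@@*@@*@ gives term 8.

*@@*@*@@*@@*@*@@*@*@@*@@*@*@@*@@*@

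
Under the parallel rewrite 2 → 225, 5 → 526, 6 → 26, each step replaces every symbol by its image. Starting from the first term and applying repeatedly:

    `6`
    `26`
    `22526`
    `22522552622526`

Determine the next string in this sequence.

φ(22522552622526) expands symbol-by-symbol to 225 225 526 225 225 526 526 225 26 225 225 526 225 26; joining the 14 pieces gives the next term.

2252255262252255265262252622522552622526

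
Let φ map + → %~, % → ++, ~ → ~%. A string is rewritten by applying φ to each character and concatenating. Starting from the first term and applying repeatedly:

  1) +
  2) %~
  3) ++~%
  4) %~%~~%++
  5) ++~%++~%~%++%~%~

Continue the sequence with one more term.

φ(++~%++~%~%++%~%~) expands symbol-by-symbol to %~ %~ ~% ++ %~ %~ ~% ++ ~% ++ %~ %~ ++ ~% ++ ~%; joining the 16 pieces gives the next term.

%~%~~%++%~%~~%++~%++%~%~++~%++~%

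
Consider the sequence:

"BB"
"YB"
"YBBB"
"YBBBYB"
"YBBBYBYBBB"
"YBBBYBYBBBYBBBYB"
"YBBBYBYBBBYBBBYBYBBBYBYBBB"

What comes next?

This is a Fibonacci-style word recurrence s(k) = s(k−1)·s(k−2): e.g. YB·BB = YBBB.
Continuing: YBBBYBYBBBYBBBYBYBBBYBYBBB · YBBBYBYBBBYBBBYB gives term 8.

YBBBYBYBBBYBBBYBYBBBYBYBBBYBBBYBYBBBYBBBYB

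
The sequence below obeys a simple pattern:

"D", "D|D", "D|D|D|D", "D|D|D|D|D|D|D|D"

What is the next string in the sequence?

Each string is two copies of the previous one joined by '|'.
Doubling D|D|D|D|D|D|D|D with '|' between the halves:

D|D|D|D|D|D|D|D|D|D|D|D|D|D|D|D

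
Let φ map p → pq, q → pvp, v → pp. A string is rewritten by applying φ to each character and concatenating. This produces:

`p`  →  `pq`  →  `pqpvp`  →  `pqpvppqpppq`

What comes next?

Expanding pqpvppqpppq: p→pq, q→pvp, p→pq, v→pp, p→pq, p→pq, q→pvp, p→pq, p→pq, p→pq, q→pvp. Concatenated: pq pvp pq pp pq pq pvp pq pq pq pvp.

pqpvppqpppqpqpvppqpqpqpvp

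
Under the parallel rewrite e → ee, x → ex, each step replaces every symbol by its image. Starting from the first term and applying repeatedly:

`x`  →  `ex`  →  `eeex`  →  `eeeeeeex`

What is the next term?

Expanding eeeeeeex: e→ee, e→ee, e→ee, e→ee, e→ee, e→ee, e→ee, x→ex. Concatenated: ee ee ee ee ee ee ee ex.

eeeeeeeeeeeeeeex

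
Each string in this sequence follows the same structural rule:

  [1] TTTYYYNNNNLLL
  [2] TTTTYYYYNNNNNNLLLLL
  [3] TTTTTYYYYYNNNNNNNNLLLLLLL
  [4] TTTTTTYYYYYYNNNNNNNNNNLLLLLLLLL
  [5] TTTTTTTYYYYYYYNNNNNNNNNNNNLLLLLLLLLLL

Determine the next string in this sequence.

TTTTTTTTYYYYYYYYNNNNNNNNNNNNNNLLLLLLLLLLLLL

Each string has the form T^{n+2} Y^{n+2} N^{2n+2} L^{2n+1} (n = 1, 2, …).
For the next term, n = 6, so the run lengths are 8, 8, 14, 13.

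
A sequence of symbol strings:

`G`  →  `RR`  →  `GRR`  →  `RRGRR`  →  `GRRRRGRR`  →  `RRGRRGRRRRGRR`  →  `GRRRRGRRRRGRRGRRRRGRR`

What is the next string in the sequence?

This is a Fibonacci-style word recurrence s(k) = s(k−2)·s(k−1): e.g. G·RR = GRR.
Continuing: RRGRRGRRRRGRR · GRRRRGRRRRGRRGRRRRGRR gives term 8.

RRGRRGRRRRGRRGRRRRGRRRRGRRGRRRRGRR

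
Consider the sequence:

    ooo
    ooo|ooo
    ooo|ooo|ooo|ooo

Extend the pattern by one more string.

Every step duplicates the string with '|' between the halves.
Doubling ooo|ooo|ooo|ooo with '|' between the halves:

ooo|ooo|ooo|ooo|ooo|ooo|ooo|ooo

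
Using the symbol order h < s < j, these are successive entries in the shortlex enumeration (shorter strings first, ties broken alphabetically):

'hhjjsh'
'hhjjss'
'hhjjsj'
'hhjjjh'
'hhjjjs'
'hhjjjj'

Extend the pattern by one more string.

Find the rightmost character of hhjjjj below j, bump it to the next letter, and reset everything to its right to h.

hshhhh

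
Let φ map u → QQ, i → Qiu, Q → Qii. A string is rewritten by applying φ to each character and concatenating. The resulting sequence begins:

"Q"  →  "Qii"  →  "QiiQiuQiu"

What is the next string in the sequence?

QiiQiuQiuQiiQiuQQQiiQiuQQ

Rewriting each symbol of QiiQiuQiu: Q→Qii, i→Qiu, i→Qiu, Q→Qii, i→Qiu, u→QQ, Q→Qii, i→Qiu, u→QQ, which concatenates to Qii Qiu Qiu Qii Qiu QQ Qii Qiu QQ.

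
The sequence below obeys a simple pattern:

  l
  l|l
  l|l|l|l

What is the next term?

l|l|l|l|l|l|l|l

Each string is two copies of the previous one joined by '|'.
So the next term is two copies of l|l|l|l with '|' between the halves.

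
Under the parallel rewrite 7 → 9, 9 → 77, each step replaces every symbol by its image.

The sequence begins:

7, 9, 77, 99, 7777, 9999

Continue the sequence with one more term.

Apply φ to 9999 symbol by symbol: 9→77, 9→77, 9→77, 9→77; joined: 77 77 77 77.

77777777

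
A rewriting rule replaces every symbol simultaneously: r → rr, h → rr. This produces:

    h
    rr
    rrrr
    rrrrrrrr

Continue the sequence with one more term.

rrrrrrrrrrrrrrrr

Apply φ to rrrrrrrr symbol by symbol: r→rr, r→rr, r→rr, r→rr, r→rr, r→rr, r→rr, r→rr; joined: rr rr rr rr rr rr rr rr.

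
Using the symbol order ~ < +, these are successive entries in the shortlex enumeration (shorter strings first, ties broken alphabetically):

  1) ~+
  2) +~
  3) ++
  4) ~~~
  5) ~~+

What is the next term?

~+~

Find the rightmost character of ~~+ below +, bump it to the next letter, and reset everything to its right to ~.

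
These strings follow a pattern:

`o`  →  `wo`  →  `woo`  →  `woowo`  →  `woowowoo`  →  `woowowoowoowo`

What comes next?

woowowoowoowowoowowoo

This is a Fibonacci-style word recurrence s(k) = s(k−1)·s(k−2): e.g. wo·o = woo.
So term 7 is woowowoowoowo·woowowoo.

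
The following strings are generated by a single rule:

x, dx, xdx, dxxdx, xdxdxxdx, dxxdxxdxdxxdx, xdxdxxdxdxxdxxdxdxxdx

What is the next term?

From term 3 onward, concatenate the second-to-last term with the last: x·dx = xdx, dx·xdx = dxxdx, …
So term 8 is dxxdxxdxdxxdx·xdxdxxdxdxxdxxdxdxxdx.

dxxdxxdxdxxdxxdxdxxdxdxxdxxdxdxxdx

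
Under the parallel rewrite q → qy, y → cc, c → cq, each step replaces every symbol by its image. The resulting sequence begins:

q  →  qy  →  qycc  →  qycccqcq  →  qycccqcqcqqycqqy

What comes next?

Rewriting the 16 symbols of qycccqcqcqqycqqy one by one yields qy cc cq cq cq qy cq qy cq qy qy cc cq qy qy cc; concatenated:

qycccqcqcqqycqqycqqyqycccqqyqycc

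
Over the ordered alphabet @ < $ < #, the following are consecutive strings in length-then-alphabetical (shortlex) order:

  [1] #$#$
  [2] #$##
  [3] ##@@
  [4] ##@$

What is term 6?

Stepping forward 2 times from ##@$: ##@$ → ##@#, then the target.

##$@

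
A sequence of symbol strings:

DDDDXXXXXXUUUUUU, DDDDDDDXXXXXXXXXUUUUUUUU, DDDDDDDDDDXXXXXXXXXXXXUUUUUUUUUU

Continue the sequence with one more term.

DDDDDDDDDDDDDXXXXXXXXXXXXXXXUUUUUUUUUUUU

Each string has the form D^{3n-2} X^{3n} U^{2n+2}, where the shown terms are n = 2, 3, 4.
At n = 5 the blocks have lengths 13, 15, 12.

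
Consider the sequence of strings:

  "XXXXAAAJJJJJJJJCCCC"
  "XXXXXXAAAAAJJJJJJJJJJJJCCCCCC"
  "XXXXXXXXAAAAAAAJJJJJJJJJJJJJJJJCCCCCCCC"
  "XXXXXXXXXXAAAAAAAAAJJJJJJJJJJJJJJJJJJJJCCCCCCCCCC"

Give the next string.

Term n consists of 2n X's, followed by 2n-1 A's, followed by 4n J's, followed by 2n C's, where the shown terms are n = 2, 3, 4, 5.
Setting n = 6 gives 12, 11, 24, 12 characters in each block.

XXXXXXXXXXXXAAAAAAAAAAAJJJJJJJJJJJJJJJJJJJJJJJJCCCCCCCCCCCC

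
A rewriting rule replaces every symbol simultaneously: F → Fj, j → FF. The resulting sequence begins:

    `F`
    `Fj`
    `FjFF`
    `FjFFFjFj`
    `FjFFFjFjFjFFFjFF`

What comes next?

Replace each of the 16 characters of FjFFFjFjFjFFFjFF in place — Fj FF Fj Fj Fj FF Fj FF Fj FF Fj Fj Fj FF Fj Fj — and concatenate.

FjFFFjFjFjFFFjFFFjFFFjFjFjFFFjFj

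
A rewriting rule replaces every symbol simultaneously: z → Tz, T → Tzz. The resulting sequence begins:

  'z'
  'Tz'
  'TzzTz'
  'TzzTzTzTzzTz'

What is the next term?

Rewriting each symbol of TzzTzTzTzzTz: T→Tzz, z→Tz, z→Tz, T→Tzz, z→Tz, T→Tzz, z→Tz, T→Tzz, z→Tz, z→Tz, T→Tzz, z→Tz, which concatenates to Tzz Tz Tz Tzz Tz Tzz Tz Tzz Tz Tz Tzz Tz.

TzzTzTzTzzTzTzzTzTzzTzTzTzzTz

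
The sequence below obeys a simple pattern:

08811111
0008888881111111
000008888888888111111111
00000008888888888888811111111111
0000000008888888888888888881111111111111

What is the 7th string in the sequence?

00000000000008888888888888888888888888811111111111111111

Term n consists of 2n-1 0's, followed by 4n-2 8's, followed by 2n+3 1's (n = 1, 2, …).
At n = 7 the blocks have lengths 13, 26, 17.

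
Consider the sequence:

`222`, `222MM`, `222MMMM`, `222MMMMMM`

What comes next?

Each term is the previous one with MM appended.
Applying this once more to 222MMMMMM:

222MMMMMMMM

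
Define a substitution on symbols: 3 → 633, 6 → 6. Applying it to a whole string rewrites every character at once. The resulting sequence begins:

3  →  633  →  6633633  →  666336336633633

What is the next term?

φ(666336336633633) expands symbol-by-symbol to 6 6 6 633 633 6 633 633 6 6 633 633 6 633 633; joining the 15 pieces gives the next term.

6666336336633633666336336633633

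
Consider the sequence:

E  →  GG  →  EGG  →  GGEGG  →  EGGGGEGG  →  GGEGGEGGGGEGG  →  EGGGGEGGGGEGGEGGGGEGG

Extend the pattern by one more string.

This is a Fibonacci-style word recurrence s(k) = s(k−2)·s(k−1): e.g. E·GG = EGG.
Continuing: GGEGGEGGGGEGG · EGGGGEGGGGEGGEGGGGEGG gives term 8.

GGEGGEGGGGEGGEGGGGEGGGGEGGEGGGGEGG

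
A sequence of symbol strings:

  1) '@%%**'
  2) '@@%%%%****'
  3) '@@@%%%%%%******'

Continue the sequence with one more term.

@@@@%%%%%%%%********

Term n consists of n @'s, followed by 2n %'s, followed by 2n *'s (n = 1, 2, …).
At n = 4 the blocks have lengths 4, 8, 8.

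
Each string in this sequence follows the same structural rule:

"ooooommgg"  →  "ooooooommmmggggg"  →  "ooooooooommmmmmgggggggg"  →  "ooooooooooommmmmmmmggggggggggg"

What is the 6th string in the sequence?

ooooooooooooooommmmmmmmmmmmggggggggggggggggg

Reading off run lengths: o runs 5, 7, 9, 11; m runs 2, 4, 6, 8; g runs 2, 5, 8, 11 — each is linear in n (n = 1, 2, …).
Setting n = 6 gives 15, 12, 17 characters in each block.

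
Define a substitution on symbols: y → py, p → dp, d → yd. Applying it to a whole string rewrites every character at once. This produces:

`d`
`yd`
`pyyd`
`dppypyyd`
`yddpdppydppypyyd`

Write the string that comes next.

Rewriting the 16 symbols of yddpdppydppypyyd one by one yields py yd yd dp yd dp dp py yd dp dp py dp py py yd; concatenated:

pyydyddpyddpdppyyddpdppydppypyyd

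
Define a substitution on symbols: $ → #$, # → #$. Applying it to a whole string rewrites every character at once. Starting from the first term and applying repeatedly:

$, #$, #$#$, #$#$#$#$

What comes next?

Rewriting each symbol of #$#$#$#$: #→#$, $→#$, #→#$, $→#$, #→#$, $→#$, #→#$, $→#$, which concatenates to #$ #$ #$ #$ #$ #$ #$ #$.

#$#$#$#$#$#$#$#$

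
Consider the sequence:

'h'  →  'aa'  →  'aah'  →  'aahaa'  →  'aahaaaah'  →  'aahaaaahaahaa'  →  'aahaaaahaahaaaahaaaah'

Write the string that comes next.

This is a Fibonacci-style word recurrence s(k) = s(k−1)·s(k−2): e.g. aa·h = aah.
The next term joins aahaaaahaahaaaahaaaah and aahaaaahaahaa.

aahaaaahaahaaaahaaaahaahaaaahaahaa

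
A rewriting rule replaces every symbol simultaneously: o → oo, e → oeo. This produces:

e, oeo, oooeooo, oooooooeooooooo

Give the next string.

Replace each of the 15 characters of oooooooeooooooo in place — oo oo oo oo oo oo oo oeo oo oo oo oo oo oo oo — and concatenate.

oooooooooooooooeooooooooooooooo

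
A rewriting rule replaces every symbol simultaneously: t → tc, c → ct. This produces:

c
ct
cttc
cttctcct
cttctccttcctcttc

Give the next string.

Replace each of the 16 characters of cttctccttcctcttc in place — ct tc tc ct tc ct ct tc tc ct ct tc ct tc tc ct — and concatenate.

cttctccttcctcttctcctcttccttctcct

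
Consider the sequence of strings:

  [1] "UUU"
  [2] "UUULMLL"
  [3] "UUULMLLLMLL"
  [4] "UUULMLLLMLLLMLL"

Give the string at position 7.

The strings grow by a fixed suffix LMLL each time.
From UUULMLLLMLLLMLL, 3 further steps: UUULMLLLMLLLMLL → UUULMLLLMLLLMLLLMLL → UUULMLLLMLLLMLLLMLLLMLL → (answer).

UUULMLLLMLLLMLLLMLLLMLLLMLL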